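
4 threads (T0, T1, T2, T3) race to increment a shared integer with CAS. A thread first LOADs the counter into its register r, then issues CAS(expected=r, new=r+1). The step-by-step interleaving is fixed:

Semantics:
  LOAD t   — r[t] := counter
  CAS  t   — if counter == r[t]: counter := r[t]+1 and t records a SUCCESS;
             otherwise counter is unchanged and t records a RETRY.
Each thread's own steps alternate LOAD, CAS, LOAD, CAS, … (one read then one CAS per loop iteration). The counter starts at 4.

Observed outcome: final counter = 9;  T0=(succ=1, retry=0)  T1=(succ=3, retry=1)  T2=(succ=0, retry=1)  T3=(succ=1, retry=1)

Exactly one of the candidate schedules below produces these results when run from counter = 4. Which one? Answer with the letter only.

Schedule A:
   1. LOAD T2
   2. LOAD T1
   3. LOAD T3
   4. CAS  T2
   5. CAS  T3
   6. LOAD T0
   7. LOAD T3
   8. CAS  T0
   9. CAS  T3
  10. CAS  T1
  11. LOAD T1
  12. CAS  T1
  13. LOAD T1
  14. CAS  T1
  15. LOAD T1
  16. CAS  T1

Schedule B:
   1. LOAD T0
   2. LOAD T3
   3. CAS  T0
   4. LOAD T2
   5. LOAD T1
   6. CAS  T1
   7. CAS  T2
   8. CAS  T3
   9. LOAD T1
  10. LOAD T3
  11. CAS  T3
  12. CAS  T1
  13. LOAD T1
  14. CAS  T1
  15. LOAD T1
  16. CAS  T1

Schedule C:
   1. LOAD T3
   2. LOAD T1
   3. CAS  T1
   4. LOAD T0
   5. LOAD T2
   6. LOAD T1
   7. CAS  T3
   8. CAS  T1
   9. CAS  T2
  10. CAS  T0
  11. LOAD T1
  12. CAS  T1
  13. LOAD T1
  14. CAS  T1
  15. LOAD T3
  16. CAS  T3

Run B:
#1 T0 reads 4
#2 T3 reads 4
#3 T0 CAS(4→5) writes; counter now 5
#4 T2 reads 5
#5 T1 reads 5
#6 T1 CAS(5→6) writes; counter now 6
#7 T2 CAS(5→6) fails; counter now 6
#8 T3 CAS(4→5) fails; counter now 6
#9 T1 reads 6
#10 T3 reads 6
#11 T3 CAS(6→7) writes; counter now 7
#12 T1 CAS(6→7) fails; counter now 7
#13 T1 reads 7
#14 T1 CAS(7→8) writes; counter now 8
#15 T1 reads 8
#16 T1 CAS(8→9) writes; counter now 9

B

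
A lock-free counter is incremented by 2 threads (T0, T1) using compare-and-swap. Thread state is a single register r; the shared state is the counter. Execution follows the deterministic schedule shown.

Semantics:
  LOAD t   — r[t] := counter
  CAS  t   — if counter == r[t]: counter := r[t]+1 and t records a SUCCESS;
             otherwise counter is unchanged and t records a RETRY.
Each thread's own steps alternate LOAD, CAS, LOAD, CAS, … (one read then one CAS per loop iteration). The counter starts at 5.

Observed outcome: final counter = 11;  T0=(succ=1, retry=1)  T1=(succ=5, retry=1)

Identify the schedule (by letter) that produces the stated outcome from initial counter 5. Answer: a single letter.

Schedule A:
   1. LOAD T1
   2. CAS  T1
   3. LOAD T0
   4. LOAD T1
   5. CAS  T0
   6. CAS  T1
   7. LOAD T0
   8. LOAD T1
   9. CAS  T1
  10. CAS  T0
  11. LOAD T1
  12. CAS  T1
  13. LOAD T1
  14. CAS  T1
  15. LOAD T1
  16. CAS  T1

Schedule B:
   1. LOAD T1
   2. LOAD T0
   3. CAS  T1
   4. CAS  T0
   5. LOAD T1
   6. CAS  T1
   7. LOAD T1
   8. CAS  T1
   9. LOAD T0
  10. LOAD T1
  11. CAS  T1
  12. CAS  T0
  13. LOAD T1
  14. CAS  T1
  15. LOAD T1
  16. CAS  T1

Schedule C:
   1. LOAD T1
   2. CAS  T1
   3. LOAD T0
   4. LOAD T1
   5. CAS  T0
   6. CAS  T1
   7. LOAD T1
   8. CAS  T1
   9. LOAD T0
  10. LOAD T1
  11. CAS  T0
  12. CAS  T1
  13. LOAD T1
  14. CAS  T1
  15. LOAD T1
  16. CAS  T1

A

Tracing schedule A:
   1) LOAD T1:  M=5  r_T1=5
   2) CAS  T1:  M=6  r_T1=5 ✓
   3) LOAD T0:  M=6  r_T0=6
   4) LOAD T1:  M=6  r_T1=6
   5) CAS  T0:  M=7  r_T0=6 ✓
   6) CAS  T1:  M=7  r_T1=6 ✗
   7) LOAD T0:  M=7  r_T0=7
   8) LOAD T1:  M=7  r_T1=7
   9) CAS  T1:  M=8  r_T1=7 ✓
  10) CAS  T0:  M=8  r_T0=7 ✗
  11) LOAD T1:  M=8  r_T1=8
  12) CAS  T1:  M=9  r_T1=8 ✓
  13) LOAD T1:  M=9  r_T1=9
  14) CAS  T1:  M=10  r_T1=9 ✓
  15) LOAD T1:  M=10  r_T1=10
  16) CAS  T1:  M=11  r_T1=10 ✓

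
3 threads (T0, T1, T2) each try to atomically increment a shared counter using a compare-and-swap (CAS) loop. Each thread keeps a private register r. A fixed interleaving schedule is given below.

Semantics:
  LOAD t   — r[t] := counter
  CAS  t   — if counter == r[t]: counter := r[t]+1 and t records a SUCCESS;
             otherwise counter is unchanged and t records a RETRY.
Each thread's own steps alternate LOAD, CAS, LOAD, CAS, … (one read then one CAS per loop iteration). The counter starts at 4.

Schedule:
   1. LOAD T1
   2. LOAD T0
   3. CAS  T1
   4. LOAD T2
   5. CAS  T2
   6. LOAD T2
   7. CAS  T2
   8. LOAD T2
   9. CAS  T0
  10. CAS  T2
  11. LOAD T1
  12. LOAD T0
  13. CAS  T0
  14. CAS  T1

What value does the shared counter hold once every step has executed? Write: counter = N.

counter = 9

#1 T1 reads 4
#2 T0 reads 4
#3 T1 CAS(4→5) writes; counter now 5
#4 T2 reads 5
#5 T2 CAS(5→6) writes; counter now 6
#6 T2 reads 6
#7 T2 CAS(6→7) writes; counter now 7
#8 T2 reads 7
#9 T0 CAS(4→5) fails; counter now 7
#10 T2 CAS(7→8) writes; counter now 8
#11 T1 reads 8
#12 T0 reads 8
#13 T0 CAS(8→9) writes; counter now 9
#14 T1 CAS(8→9) fails; counter now 9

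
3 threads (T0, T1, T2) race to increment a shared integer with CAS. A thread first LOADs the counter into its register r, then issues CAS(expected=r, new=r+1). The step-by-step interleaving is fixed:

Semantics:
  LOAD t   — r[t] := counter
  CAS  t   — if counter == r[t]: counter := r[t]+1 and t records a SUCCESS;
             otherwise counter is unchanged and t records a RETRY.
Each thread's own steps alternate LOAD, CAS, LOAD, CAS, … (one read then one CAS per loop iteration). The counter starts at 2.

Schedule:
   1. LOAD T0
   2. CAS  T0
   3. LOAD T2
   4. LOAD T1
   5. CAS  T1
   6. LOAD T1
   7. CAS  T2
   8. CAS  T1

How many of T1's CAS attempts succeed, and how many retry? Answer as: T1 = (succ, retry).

[1] T0.load  rd  (counter 2, T0.r 2)
[2] T0.cas  hit  (counter 3, T0.r 2)
[3] T2.load  rd  (counter 3, T2.r 3)
[4] T1.load  rd  (counter 3, T1.r 3)
[5] T1.cas  hit  (counter 4, T1.r 3)
[6] T1.load  rd  (counter 4, T1.r 4)
[7] T2.cas  miss  (counter 4, T2.r 3)
[8] T1.cas  hit  (counter 5, T1.r 4)

T1 = (2, 0)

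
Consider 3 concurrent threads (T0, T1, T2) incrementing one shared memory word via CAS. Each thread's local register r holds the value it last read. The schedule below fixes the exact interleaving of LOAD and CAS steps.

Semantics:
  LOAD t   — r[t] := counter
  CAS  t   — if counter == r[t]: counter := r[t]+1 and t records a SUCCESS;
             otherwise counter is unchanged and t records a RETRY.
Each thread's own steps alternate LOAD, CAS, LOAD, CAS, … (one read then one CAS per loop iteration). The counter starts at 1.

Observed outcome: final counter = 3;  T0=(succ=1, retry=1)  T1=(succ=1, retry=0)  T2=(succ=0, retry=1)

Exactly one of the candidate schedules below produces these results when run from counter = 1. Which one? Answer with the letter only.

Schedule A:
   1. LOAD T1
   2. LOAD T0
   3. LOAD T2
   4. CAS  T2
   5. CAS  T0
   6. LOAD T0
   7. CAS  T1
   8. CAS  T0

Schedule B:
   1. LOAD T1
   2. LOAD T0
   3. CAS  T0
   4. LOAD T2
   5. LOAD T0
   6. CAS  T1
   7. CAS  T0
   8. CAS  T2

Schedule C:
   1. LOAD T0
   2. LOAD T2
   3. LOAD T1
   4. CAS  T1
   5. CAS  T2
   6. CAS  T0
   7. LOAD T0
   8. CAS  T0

Run C:
[1] T0.load  rd  (counter 1, T0.r 1)
[2] T2.load  rd  (counter 1, T2.r 1)
[3] T1.load  rd  (counter 1, T1.r 1)
[4] T1.cas  hit  (counter 2, T1.r 1)
[5] T2.cas  miss  (counter 2, T2.r 1)
[6] T0.cas  miss  (counter 2, T0.r 1)
[7] T0.load  rd  (counter 2, T0.r 2)
[8] T0.cas  hit  (counter 3, T0.r 2)

C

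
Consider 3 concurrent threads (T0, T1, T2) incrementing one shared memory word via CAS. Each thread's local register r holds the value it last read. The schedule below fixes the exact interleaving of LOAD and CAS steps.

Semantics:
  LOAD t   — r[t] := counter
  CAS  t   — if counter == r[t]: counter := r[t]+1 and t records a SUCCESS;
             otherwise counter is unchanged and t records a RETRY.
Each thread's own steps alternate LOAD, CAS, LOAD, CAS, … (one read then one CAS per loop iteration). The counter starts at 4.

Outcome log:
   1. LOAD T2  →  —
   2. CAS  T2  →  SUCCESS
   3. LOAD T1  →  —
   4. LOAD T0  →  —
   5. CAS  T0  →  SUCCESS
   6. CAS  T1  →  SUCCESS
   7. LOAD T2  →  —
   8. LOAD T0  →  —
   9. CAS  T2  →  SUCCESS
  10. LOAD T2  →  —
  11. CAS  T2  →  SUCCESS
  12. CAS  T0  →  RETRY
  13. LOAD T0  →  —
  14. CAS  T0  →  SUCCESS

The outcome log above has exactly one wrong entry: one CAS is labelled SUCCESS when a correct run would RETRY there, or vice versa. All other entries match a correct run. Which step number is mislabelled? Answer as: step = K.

Correct run:
1. LOAD T2 → mem=4 r[T2]=4 [LOAD]
2. CAS T2 → mem=5 r[T2]=4 [OK]
3. LOAD T1 → mem=5 r[T1]=5 [LOAD]
4. LOAD T0 → mem=5 r[T0]=5 [LOAD]
5. CAS T0 → mem=6 r[T0]=5 [OK]
6. CAS T1 → mem=6 r[T1]=5 [RETRY]
7. LOAD T2 → mem=6 r[T2]=6 [LOAD]
8. LOAD T0 → mem=6 r[T0]=6 [LOAD]
9. CAS T2 → mem=7 r[T2]=6 [OK]
10. LOAD T2 → mem=7 r[T2]=7 [LOAD]
11. CAS T2 → mem=8 r[T2]=7 [OK]
12. CAS T0 → mem=8 r[T0]=6 [RETRY]
13. LOAD T0 → mem=8 r[T0]=8 [LOAD]
14. CAS T0 → mem=9 r[T0]=8 [OK]
Mismatch at 6.

step = 6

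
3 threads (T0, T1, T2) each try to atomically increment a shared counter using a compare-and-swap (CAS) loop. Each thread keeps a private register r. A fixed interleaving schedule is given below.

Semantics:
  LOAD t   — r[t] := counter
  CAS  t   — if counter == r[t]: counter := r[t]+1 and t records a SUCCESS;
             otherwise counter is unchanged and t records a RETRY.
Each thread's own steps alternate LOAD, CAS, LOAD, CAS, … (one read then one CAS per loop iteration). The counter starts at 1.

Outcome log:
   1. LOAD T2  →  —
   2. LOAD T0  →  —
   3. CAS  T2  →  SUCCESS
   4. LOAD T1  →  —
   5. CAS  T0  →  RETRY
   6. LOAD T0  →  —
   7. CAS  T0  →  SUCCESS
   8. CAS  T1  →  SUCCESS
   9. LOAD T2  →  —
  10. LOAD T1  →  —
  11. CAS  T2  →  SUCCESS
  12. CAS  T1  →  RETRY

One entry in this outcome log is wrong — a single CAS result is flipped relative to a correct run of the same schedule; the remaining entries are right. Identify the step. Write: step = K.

Re-executing:
step 1: T2 LOAD ⇒ load; ctr=1 reg=1
step 2: T0 LOAD ⇒ load; ctr=1 reg=1
step 3: T2 CAS ⇒ ok; ctr=2 reg=1
step 4: T1 LOAD ⇒ load; ctr=2 reg=2
step 5: T0 CAS ⇒ retry; ctr=2 reg=1
step 6: T0 LOAD ⇒ load; ctr=2 reg=2
step 7: T0 CAS ⇒ ok; ctr=3 reg=2
step 8: T1 CAS ⇒ retry; ctr=3 reg=2
step 9: T2 LOAD ⇒ load; ctr=3 reg=3
step 10: T1 LOAD ⇒ load; ctr=3 reg=3
step 11: T2 CAS ⇒ ok; ctr=4 reg=3
step 12: T1 CAS ⇒ retry; ctr=4 reg=3
Flip is step 8.

step = 8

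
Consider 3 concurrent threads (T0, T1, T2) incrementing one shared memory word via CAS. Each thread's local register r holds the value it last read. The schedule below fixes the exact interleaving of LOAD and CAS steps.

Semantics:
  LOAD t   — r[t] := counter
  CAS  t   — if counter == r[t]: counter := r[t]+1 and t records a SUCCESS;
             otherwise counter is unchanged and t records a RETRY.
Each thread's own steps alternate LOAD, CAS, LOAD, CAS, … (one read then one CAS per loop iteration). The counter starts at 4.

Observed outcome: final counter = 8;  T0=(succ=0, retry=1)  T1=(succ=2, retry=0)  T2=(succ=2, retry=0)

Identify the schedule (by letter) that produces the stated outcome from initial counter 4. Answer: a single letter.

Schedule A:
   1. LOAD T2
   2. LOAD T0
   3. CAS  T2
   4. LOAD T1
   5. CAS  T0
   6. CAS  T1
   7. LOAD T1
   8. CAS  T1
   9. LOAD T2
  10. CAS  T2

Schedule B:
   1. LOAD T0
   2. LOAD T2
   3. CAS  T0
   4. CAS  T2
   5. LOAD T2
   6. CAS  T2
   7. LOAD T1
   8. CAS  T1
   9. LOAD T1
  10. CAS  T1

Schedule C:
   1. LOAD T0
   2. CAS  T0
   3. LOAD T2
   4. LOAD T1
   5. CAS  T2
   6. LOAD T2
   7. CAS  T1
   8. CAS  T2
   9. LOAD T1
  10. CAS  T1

Run A:
#1 T2 reads 4
#2 T0 reads 4
#3 T2 CAS(4→5) writes; counter now 5
#4 T1 reads 5
#5 T0 CAS(4→5) fails; counter now 5
#6 T1 CAS(5→6) writes; counter now 6
#7 T1 reads 6
#8 T1 CAS(6→7) writes; counter now 7
#9 T2 reads 7
#10 T2 CAS(7→8) writes; counter now 8

A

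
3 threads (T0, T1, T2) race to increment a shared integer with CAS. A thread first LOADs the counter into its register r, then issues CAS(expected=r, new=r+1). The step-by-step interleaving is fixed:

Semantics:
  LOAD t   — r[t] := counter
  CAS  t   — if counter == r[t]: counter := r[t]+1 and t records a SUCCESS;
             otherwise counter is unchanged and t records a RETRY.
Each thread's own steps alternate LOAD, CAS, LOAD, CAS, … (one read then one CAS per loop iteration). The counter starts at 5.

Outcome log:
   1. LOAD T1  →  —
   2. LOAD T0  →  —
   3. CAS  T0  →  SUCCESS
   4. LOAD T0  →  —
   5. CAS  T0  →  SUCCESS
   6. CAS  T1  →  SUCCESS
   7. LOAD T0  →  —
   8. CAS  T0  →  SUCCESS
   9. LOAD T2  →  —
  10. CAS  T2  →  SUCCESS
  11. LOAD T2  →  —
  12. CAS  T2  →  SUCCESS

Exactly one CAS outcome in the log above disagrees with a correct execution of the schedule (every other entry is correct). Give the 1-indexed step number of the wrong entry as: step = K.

Correct run:
T1 LOAD — after: cnt=5, r=5 — load
T0 LOAD — after: cnt=5, r=5 — load
T0 CAS — after: cnt=6, r=5 — ok
T0 LOAD — after: cnt=6, r=6 — load
T0 CAS — after: cnt=7, r=6 — ok
T1 CAS — after: cnt=7, r=5 — retry
T0 LOAD — after: cnt=7, r=7 — load
T0 CAS — after: cnt=8, r=7 — ok
T2 LOAD — after: cnt=8, r=8 — load
T2 CAS — after: cnt=9, r=8 — ok
T2 LOAD — after: cnt=9, r=9 — load
T2 CAS — after: cnt=10, r=9 — ok
Log disagrees first at step 6.

step = 6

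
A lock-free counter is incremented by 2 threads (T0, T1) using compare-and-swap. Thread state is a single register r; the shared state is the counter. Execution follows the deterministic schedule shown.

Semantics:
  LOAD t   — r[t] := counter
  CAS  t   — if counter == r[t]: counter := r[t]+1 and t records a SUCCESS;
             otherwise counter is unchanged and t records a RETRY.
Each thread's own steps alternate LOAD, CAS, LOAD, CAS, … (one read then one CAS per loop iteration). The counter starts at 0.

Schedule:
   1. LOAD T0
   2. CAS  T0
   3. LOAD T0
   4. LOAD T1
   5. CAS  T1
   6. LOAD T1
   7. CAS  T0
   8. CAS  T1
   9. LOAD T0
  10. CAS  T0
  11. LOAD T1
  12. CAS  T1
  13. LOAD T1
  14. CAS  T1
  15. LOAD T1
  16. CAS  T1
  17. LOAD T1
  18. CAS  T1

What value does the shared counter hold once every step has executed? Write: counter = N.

counter = 8

step 1: T0 LOAD ⇒ load; ctr=0 reg=0
step 2: T0 CAS ⇒ ok; ctr=1 reg=0
step 3: T0 LOAD ⇒ load; ctr=1 reg=1
step 4: T1 LOAD ⇒ load; ctr=1 reg=1
step 5: T1 CAS ⇒ ok; ctr=2 reg=1
step 6: T1 LOAD ⇒ load; ctr=2 reg=2
step 7: T0 CAS ⇒ retry; ctr=2 reg=1
step 8: T1 CAS ⇒ ok; ctr=3 reg=2
step 9: T0 LOAD ⇒ load; ctr=3 reg=3
step 10: T0 CAS ⇒ ok; ctr=4 reg=3
step 11: T1 LOAD ⇒ load; ctr=4 reg=4
step 12: T1 CAS ⇒ ok; ctr=5 reg=4
step 13: T1 LOAD ⇒ load; ctr=5 reg=5
step 14: T1 CAS ⇒ ok; ctr=6 reg=5
step 15: T1 LOAD ⇒ load; ctr=6 reg=6
step 16: T1 CAS ⇒ ok; ctr=7 reg=6
step 17: T1 LOAD ⇒ load; ctr=7 reg=7
step 18: T1 CAS ⇒ ok; ctr=8 reg=7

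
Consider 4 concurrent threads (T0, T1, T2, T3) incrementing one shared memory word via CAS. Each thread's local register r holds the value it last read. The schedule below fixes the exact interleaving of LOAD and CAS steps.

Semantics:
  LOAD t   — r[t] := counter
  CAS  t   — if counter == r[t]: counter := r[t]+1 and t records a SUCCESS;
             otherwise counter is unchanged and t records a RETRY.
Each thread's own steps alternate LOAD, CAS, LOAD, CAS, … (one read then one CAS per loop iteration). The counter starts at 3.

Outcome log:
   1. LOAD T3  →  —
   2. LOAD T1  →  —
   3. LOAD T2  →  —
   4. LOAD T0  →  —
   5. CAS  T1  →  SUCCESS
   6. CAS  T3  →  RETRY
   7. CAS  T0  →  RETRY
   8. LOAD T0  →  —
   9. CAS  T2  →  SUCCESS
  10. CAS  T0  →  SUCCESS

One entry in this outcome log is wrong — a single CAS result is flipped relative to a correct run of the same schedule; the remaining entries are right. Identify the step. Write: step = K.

Reference trace:
T3 LOAD — after: cnt=3, r=3 — load
T1 LOAD — after: cnt=3, r=3 — load
T2 LOAD — after: cnt=3, r=3 — load
T0 LOAD — after: cnt=3, r=3 — load
T1 CAS — after: cnt=4, r=3 — ok
T3 CAS — after: cnt=4, r=3 — retry
T0 CAS — after: cnt=4, r=3 — retry
T0 LOAD — after: cnt=4, r=4 — load
T2 CAS — after: cnt=4, r=3 — retry
T0 CAS — after: cnt=5, r=4 — ok
Flip is step 9.

step = 9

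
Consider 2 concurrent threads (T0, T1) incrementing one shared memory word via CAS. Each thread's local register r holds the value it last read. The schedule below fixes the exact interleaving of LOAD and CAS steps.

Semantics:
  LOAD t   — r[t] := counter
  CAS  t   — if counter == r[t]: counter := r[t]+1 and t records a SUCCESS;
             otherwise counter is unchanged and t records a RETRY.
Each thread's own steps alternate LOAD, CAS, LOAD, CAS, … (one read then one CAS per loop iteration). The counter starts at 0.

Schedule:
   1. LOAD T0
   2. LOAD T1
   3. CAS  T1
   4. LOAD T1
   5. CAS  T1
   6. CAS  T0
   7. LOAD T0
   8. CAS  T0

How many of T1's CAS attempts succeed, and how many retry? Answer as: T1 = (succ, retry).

T1 = (2, 0)

[1] T0.load  rd  (counter 0, T0.r 0)
[2] T1.load  rd  (counter 0, T1.r 0)
[3] T1.cas  hit  (counter 1, T1.r 0)
[4] T1.load  rd  (counter 1, T1.r 1)
[5] T1.cas  hit  (counter 2, T1.r 1)
[6] T0.cas  miss  (counter 2, T0.r 0)
[7] T0.load  rd  (counter 2, T0.r 2)
[8] T0.cas  hit  (counter 3, T0.r 2)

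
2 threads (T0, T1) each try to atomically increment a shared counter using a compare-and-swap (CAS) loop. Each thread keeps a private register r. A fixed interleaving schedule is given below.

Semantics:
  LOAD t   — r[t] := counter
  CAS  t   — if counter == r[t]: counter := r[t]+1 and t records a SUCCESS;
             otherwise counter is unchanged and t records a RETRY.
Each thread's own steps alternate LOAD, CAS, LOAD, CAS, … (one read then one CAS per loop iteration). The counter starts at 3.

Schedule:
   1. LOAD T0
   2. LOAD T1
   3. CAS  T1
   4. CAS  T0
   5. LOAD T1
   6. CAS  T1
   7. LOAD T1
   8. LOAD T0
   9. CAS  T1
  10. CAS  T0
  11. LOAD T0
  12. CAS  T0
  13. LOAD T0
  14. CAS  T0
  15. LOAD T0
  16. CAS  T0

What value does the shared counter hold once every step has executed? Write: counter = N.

counter = 9

T0 LOAD — after: cnt=3, r=3 — load
T1 LOAD — after: cnt=3, r=3 — load
T1 CAS — after: cnt=4, r=3 — ok
T0 CAS — after: cnt=4, r=3 — retry
T1 LOAD — after: cnt=4, r=4 — load
T1 CAS — after: cnt=5, r=4 — ok
T1 LOAD — after: cnt=5, r=5 — load
T0 LOAD — after: cnt=5, r=5 — load
T1 CAS — after: cnt=6, r=5 — ok
T0 CAS — after: cnt=6, r=5 — retry
T0 LOAD — after: cnt=6, r=6 — load
T0 CAS — after: cnt=7, r=6 — ok
T0 LOAD — after: cnt=7, r=7 — load
T0 CAS — after: cnt=8, r=7 — ok
T0 LOAD — after: cnt=8, r=8 — load
T0 CAS — after: cnt=9, r=8 — ok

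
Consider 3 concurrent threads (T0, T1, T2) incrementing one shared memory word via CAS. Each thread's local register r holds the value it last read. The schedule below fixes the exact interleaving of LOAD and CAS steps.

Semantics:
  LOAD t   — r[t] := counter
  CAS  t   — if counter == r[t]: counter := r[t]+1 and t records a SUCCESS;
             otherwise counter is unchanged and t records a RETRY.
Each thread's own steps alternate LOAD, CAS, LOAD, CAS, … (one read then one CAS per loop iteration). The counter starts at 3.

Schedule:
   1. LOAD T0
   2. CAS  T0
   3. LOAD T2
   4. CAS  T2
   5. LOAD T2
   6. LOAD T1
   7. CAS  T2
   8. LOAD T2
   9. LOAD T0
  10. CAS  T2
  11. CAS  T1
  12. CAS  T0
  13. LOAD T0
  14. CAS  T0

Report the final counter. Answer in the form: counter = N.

   1) LOAD T0:  M=3  r_T0=3
   2) CAS  T0:  M=4  r_T0=3 ✓
   3) LOAD T2:  M=4  r_T2=4
   4) CAS  T2:  M=5  r_T2=4 ✓
   5) LOAD T2:  M=5  r_T2=5
   6) LOAD T1:  M=5  r_T1=5
   7) CAS  T2:  M=6  r_T2=5 ✓
   8) LOAD T2:  M=6  r_T2=6
   9) LOAD T0:  M=6  r_T0=6
  10) CAS  T2:  M=7  r_T2=6 ✓
  11) CAS  T1:  M=7  r_T1=5 ✗
  12) CAS  T0:  M=7  r_T0=6 ✗
  13) LOAD T0:  M=7  r_T0=7
  14) CAS  T0:  M=8  r_T0=7 ✓

counter = 8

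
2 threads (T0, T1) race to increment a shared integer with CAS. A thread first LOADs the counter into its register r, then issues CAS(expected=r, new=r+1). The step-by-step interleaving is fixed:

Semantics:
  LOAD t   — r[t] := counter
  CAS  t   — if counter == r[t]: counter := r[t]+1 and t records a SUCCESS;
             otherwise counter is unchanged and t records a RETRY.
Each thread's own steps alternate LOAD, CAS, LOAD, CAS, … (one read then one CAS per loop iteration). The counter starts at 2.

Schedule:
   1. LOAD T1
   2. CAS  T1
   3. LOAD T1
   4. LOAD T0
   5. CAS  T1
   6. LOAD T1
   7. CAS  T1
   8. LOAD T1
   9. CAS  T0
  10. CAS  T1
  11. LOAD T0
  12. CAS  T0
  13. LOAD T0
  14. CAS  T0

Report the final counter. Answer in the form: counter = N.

#1 T1 reads 2
#2 T1 CAS(2→3) writes; counter now 3
#3 T1 reads 3
#4 T0 reads 3
#5 T1 CAS(3→4) writes; counter now 4
#6 T1 reads 4
#7 T1 CAS(4→5) writes; counter now 5
#8 T1 reads 5
#9 T0 CAS(3→4) fails; counter now 5
#10 T1 CAS(5→6) writes; counter now 6
#11 T0 reads 6
#12 T0 CAS(6→7) writes; counter now 7
#13 T0 reads 7
#14 T0 CAS(7→8) writes; counter now 8

counter = 8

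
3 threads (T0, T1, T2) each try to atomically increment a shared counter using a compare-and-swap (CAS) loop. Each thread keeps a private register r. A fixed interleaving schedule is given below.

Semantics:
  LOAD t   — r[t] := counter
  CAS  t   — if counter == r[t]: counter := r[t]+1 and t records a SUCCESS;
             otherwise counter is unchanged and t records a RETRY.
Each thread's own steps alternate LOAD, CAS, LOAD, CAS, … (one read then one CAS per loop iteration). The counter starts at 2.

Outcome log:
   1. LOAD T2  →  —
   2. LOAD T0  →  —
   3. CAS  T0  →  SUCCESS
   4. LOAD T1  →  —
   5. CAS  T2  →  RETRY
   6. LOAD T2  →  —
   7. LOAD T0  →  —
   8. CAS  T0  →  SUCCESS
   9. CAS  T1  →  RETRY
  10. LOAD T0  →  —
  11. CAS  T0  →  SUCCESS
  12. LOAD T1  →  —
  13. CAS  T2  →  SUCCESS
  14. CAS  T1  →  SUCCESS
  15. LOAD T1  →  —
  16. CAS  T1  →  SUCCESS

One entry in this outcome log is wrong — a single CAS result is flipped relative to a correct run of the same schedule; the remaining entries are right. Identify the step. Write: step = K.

step = 13

Correct run:
T2 LOAD — after: cnt=2, r=2 — load
T0 LOAD — after: cnt=2, r=2 — load
T0 CAS — after: cnt=3, r=2 — ok
T1 LOAD — after: cnt=3, r=3 — load
T2 CAS — after: cnt=3, r=2 — retry
T2 LOAD — after: cnt=3, r=3 — load
T0 LOAD — after: cnt=3, r=3 — load
T0 CAS — after: cnt=4, r=3 — ok
T1 CAS — after: cnt=4, r=3 — retry
T0 LOAD — after: cnt=4, r=4 — load
T0 CAS — after: cnt=5, r=4 — ok
T1 LOAD — after: cnt=5, r=5 — load
T2 CAS — after: cnt=5, r=3 — retry
T1 CAS — after: cnt=6, r=5 — ok
T1 LOAD — after: cnt=6, r=6 — load
T1 CAS — after: cnt=7, r=6 — ok
Flip is step 13.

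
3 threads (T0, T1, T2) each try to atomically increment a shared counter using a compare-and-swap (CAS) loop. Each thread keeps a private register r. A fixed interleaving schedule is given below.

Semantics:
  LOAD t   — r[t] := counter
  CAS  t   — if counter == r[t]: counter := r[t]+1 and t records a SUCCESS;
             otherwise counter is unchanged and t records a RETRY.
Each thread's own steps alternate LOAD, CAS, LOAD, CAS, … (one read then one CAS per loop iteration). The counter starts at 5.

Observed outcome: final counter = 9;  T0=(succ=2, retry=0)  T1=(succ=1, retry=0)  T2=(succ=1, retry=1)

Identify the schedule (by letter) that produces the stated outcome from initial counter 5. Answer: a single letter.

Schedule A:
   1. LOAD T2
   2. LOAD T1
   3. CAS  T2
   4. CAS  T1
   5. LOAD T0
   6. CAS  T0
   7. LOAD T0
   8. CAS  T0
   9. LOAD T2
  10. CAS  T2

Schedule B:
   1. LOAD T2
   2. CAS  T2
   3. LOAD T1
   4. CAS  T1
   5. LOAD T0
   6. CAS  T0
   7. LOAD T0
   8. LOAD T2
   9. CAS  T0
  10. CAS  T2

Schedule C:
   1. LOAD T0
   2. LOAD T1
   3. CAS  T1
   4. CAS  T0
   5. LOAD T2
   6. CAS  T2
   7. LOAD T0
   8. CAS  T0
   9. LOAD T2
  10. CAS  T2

Run B:
[1] T2.load  rd  (counter 5, T2.r 5)
[2] T2.cas  hit  (counter 6, T2.r 5)
[3] T1.load  rd  (counter 6, T1.r 6)
[4] T1.cas  hit  (counter 7, T1.r 6)
[5] T0.load  rd  (counter 7, T0.r 7)
[6] T0.cas  hit  (counter 8, T0.r 7)
[7] T0.load  rd  (counter 8, T0.r 8)
[8] T2.load  rd  (counter 8, T2.r 8)
[9] T0.cas  hit  (counter 9, T0.r 8)
[10] T2.cas  miss  (counter 9, T2.r 8)

B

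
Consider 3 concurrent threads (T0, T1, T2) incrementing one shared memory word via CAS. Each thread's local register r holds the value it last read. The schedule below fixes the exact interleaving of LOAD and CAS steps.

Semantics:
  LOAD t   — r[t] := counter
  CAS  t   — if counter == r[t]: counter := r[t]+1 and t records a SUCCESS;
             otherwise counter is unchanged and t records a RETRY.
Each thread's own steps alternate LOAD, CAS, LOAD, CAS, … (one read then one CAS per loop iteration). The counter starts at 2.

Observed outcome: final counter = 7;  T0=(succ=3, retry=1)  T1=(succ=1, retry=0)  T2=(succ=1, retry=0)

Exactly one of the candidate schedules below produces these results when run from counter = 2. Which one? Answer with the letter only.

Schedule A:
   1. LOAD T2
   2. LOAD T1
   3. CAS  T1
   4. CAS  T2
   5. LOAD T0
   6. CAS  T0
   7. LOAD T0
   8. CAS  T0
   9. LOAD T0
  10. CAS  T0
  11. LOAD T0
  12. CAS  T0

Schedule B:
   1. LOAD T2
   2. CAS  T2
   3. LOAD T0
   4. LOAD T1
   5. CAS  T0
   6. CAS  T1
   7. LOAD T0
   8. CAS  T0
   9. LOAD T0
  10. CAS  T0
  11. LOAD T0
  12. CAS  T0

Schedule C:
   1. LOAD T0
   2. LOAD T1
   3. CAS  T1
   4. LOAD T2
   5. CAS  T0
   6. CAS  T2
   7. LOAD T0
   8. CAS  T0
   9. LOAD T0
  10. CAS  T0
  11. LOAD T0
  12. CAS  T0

C

Run C:
[1] T0.load  rd  (counter 2, T0.r 2)
[2] T1.load  rd  (counter 2, T1.r 2)
[3] T1.cas  hit  (counter 3, T1.r 2)
[4] T2.load  rd  (counter 3, T2.r 3)
[5] T0.cas  miss  (counter 3, T0.r 2)
[6] T2.cas  hit  (counter 4, T2.r 3)
[7] T0.load  rd  (counter 4, T0.r 4)
[8] T0.cas  hit  (counter 5, T0.r 4)
[9] T0.load  rd  (counter 5, T0.r 5)
[10] T0.cas  hit  (counter 6, T0.r 5)
[11] T0.load  rd  (counter 6, T0.r 6)
[12] T0.cas  hit  (counter 7, T0.r 6)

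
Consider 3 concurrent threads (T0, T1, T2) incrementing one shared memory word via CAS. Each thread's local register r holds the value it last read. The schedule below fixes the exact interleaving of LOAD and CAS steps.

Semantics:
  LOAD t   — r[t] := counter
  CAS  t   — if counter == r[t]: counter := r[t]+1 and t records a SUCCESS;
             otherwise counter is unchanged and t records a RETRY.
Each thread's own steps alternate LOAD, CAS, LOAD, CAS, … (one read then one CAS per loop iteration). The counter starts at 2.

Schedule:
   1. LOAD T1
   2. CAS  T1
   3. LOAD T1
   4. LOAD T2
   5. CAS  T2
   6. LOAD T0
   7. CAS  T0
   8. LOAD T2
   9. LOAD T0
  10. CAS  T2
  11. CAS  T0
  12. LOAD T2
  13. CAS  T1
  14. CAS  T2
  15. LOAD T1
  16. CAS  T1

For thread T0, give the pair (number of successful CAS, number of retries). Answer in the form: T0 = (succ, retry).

step 1: T1 LOAD ⇒ load; ctr=2 reg=2
step 2: T1 CAS ⇒ ok; ctr=3 reg=2
step 3: T1 LOAD ⇒ load; ctr=3 reg=3
step 4: T2 LOAD ⇒ load; ctr=3 reg=3
step 5: T2 CAS ⇒ ok; ctr=4 reg=3
step 6: T0 LOAD ⇒ load; ctr=4 reg=4
step 7: T0 CAS ⇒ ok; ctr=5 reg=4
step 8: T2 LOAD ⇒ load; ctr=5 reg=5
step 9: T0 LOAD ⇒ load; ctr=5 reg=5
step 10: T2 CAS ⇒ ok; ctr=6 reg=5
step 11: T0 CAS ⇒ retry; ctr=6 reg=5
step 12: T2 LOAD ⇒ load; ctr=6 reg=6
step 13: T1 CAS ⇒ retry; ctr=6 reg=3
step 14: T2 CAS ⇒ ok; ctr=7 reg=6
step 15: T1 LOAD ⇒ load; ctr=7 reg=7
step 16: T1 CAS ⇒ ok; ctr=8 reg=7

T0 = (1, 1)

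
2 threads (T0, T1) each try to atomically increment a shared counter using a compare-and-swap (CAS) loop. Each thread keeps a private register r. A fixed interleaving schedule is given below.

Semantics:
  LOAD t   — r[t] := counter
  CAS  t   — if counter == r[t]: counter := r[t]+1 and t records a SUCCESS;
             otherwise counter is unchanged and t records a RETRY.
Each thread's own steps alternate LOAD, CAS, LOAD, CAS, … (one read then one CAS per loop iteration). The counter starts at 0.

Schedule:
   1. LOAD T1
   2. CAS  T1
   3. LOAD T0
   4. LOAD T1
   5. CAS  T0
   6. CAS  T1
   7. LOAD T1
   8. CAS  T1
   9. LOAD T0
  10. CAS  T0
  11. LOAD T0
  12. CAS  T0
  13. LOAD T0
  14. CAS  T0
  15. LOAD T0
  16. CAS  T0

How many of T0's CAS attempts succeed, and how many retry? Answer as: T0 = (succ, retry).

T0 = (5, 0)

   1) LOAD T1:  M=0  r_T1=0
   2) CAS  T1:  M=1  r_T1=0 ✓
   3) LOAD T0:  M=1  r_T0=1
   4) LOAD T1:  M=1  r_T1=1
   5) CAS  T0:  M=2  r_T0=1 ✓
   6) CAS  T1:  M=2  r_T1=1 ✗
   7) LOAD T1:  M=2  r_T1=2
   8) CAS  T1:  M=3  r_T1=2 ✓
   9) LOAD T0:  M=3  r_T0=3
  10) CAS  T0:  M=4  r_T0=3 ✓
  11) LOAD T0:  M=4  r_T0=4
  12) CAS  T0:  M=5  r_T0=4 ✓
  13) LOAD T0:  M=5  r_T0=5
  14) CAS  T0:  M=6  r_T0=5 ✓
  15) LOAD T0:  M=6  r_T0=6
  16) CAS  T0:  M=7  r_T0=6 ✓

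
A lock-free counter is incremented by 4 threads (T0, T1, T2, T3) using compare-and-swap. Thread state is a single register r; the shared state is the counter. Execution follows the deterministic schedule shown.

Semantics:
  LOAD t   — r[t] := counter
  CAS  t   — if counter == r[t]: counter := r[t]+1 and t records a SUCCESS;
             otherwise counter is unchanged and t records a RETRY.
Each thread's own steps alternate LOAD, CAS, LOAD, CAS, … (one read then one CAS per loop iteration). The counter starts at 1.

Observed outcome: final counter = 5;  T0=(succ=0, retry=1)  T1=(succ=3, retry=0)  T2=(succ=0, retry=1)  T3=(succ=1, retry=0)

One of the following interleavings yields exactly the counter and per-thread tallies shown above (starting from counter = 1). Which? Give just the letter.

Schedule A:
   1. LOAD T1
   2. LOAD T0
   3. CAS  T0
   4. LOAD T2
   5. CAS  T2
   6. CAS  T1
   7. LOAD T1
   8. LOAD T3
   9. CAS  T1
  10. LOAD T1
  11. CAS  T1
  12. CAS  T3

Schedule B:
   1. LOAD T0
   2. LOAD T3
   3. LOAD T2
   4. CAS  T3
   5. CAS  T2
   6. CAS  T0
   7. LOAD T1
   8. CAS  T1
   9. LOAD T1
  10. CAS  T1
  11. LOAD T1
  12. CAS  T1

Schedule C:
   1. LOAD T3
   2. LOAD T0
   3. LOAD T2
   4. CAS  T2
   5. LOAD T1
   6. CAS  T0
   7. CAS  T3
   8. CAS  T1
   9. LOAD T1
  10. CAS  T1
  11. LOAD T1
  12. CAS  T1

Tracing schedule B:
[1] T0.load  rd  (counter 1, T0.r 1)
[2] T3.load  rd  (counter 1, T3.r 1)
[3] T2.load  rd  (counter 1, T2.r 1)
[4] T3.cas  hit  (counter 2, T3.r 1)
[5] T2.cas  miss  (counter 2, T2.r 1)
[6] T0.cas  miss  (counter 2, T0.r 1)
[7] T1.load  rd  (counter 2, T1.r 2)
[8] T1.cas  hit  (counter 3, T1.r 2)
[9] T1.load  rd  (counter 3, T1.r 3)
[10] T1.cas  hit  (counter 4, T1.r 3)
[11] T1.load  rd  (counter 4, T1.r 4)
[12] T1.cas  hit  (counter 5, T1.r 4)

B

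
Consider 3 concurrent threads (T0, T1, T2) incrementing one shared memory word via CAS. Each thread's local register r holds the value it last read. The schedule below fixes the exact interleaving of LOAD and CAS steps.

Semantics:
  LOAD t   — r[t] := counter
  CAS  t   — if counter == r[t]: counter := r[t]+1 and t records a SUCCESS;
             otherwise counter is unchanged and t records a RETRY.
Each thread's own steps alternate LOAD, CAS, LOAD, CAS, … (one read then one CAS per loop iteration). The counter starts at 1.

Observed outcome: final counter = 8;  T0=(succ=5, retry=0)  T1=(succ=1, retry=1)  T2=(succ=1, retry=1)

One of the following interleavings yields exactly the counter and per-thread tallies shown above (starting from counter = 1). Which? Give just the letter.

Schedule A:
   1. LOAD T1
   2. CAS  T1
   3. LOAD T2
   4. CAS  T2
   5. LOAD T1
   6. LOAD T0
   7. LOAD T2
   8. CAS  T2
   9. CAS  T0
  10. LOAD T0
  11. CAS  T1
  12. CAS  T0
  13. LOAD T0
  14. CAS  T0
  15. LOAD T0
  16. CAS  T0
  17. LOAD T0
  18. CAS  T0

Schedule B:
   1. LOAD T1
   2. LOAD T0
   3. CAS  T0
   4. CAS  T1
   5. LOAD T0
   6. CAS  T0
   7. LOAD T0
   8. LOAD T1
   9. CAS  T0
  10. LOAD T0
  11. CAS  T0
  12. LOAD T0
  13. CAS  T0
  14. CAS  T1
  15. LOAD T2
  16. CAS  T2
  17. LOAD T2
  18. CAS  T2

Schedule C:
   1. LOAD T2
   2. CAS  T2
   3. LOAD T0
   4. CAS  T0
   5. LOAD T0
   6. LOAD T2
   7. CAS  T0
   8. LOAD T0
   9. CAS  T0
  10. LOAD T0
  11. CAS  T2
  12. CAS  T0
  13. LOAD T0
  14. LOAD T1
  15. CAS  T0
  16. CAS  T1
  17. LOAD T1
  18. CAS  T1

Simulating candidate C:
T2 LOAD — after: cnt=1, r=1 — load
T2 CAS — after: cnt=2, r=1 — ok
T0 LOAD — after: cnt=2, r=2 — load
T0 CAS — after: cnt=3, r=2 — ok
T0 LOAD — after: cnt=3, r=3 — load
T2 LOAD — after: cnt=3, r=3 — load
T0 CAS — after: cnt=4, r=3 — ok
T0 LOAD — after: cnt=4, r=4 — load
T0 CAS — after: cnt=5, r=4 — ok
T0 LOAD — after: cnt=5, r=5 — load
T2 CAS — after: cnt=5, r=3 — retry
T0 CAS — after: cnt=6, r=5 — ok
T0 LOAD — after: cnt=6, r=6 — load
T1 LOAD — after: cnt=6, r=6 — load
T0 CAS — after: cnt=7, r=6 — ok
T1 CAS — after: cnt=7, r=6 — retry
T1 LOAD — after: cnt=7, r=7 — load
T1 CAS — after: cnt=8, r=7 — ok

C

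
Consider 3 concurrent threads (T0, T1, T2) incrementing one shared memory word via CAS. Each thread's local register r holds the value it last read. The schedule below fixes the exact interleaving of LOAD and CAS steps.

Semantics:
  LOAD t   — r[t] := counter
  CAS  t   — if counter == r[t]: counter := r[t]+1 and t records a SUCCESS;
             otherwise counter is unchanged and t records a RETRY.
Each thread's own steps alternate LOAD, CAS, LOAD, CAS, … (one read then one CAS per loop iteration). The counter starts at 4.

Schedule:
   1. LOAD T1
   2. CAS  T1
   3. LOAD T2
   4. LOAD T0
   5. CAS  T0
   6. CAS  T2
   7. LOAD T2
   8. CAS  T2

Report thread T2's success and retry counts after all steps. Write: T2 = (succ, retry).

T2 = (1, 1)

1. LOAD T1 → mem=4 r[T1]=4 [LOAD]
2. CAS T1 → mem=5 r[T1]=4 [OK]
3. LOAD T2 → mem=5 r[T2]=5 [LOAD]
4. LOAD T0 → mem=5 r[T0]=5 [LOAD]
5. CAS T0 → mem=6 r[T0]=5 [OK]
6. CAS T2 → mem=6 r[T2]=5 [RETRY]
7. LOAD T2 → mem=6 r[T2]=6 [LOAD]
8. CAS T2 → mem=7 r[T2]=6 [OK]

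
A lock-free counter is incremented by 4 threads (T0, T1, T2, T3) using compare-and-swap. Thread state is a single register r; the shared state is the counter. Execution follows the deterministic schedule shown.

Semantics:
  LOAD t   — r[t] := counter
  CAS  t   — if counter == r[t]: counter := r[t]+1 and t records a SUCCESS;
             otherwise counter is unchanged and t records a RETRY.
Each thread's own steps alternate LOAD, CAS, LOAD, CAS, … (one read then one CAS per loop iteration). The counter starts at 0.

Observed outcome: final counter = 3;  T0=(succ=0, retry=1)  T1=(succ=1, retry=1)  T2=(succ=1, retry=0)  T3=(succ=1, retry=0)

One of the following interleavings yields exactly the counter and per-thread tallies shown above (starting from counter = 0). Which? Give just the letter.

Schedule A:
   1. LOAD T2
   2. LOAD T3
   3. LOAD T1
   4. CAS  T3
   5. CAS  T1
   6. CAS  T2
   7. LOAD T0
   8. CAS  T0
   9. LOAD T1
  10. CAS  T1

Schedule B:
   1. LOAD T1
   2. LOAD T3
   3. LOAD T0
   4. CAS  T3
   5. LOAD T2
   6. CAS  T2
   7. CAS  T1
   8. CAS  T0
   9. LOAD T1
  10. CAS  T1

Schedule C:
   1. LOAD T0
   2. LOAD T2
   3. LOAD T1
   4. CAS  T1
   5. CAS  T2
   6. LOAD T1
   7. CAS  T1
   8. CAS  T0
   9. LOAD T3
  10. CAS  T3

Run B:
[1] T1.load  rd  (counter 0, T1.r 0)
[2] T3.load  rd  (counter 0, T3.r 0)
[3] T0.load  rd  (counter 0, T0.r 0)
[4] T3.cas  hit  (counter 1, T3.r 0)
[5] T2.load  rd  (counter 1, T2.r 1)
[6] T2.cas  hit  (counter 2, T2.r 1)
[7] T1.cas  miss  (counter 2, T1.r 0)
[8] T0.cas  miss  (counter 2, T0.r 0)
[9] T1.load  rd  (counter 2, T1.r 2)
[10] T1.cas  hit  (counter 3, T1.r 2)

B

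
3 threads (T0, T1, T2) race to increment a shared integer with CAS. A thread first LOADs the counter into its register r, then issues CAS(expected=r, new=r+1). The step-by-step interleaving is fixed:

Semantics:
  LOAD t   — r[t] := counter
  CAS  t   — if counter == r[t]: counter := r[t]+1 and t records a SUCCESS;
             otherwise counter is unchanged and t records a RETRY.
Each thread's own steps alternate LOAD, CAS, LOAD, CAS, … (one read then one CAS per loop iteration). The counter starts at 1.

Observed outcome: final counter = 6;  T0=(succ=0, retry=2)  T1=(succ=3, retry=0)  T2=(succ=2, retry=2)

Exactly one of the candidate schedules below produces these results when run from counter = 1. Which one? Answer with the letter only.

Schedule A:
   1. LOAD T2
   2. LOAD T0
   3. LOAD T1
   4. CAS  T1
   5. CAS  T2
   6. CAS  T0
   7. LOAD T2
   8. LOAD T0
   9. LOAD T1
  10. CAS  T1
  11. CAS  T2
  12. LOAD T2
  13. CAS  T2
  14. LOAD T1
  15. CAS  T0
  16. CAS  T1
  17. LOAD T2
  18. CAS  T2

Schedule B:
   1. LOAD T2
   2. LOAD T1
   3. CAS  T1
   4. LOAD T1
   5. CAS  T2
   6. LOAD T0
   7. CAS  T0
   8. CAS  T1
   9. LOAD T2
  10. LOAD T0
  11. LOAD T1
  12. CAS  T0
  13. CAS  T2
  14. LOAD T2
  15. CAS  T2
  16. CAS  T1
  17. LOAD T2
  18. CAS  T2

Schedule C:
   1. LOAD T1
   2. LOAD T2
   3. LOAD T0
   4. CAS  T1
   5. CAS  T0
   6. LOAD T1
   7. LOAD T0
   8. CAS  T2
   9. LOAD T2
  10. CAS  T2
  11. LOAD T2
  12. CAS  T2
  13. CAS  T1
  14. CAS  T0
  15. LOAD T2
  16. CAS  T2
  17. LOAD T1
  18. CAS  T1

A

Run A:
step 1: T2 LOAD ⇒ load; ctr=1 reg=1
step 2: T0 LOAD ⇒ load; ctr=1 reg=1
step 3: T1 LOAD ⇒ load; ctr=1 reg=1
step 4: T1 CAS ⇒ ok; ctr=2 reg=1
step 5: T2 CAS ⇒ retry; ctr=2 reg=1
step 6: T0 CAS ⇒ retry; ctr=2 reg=1
step 7: T2 LOAD ⇒ load; ctr=2 reg=2
step 8: T0 LOAD ⇒ load; ctr=2 reg=2
step 9: T1 LOAD ⇒ load; ctr=2 reg=2
step 10: T1 CAS ⇒ ok; ctr=3 reg=2
step 11: T2 CAS ⇒ retry; ctr=3 reg=2
step 12: T2 LOAD ⇒ load; ctr=3 reg=3
step 13: T2 CAS ⇒ ok; ctr=4 reg=3
step 14: T1 LOAD ⇒ load; ctr=4 reg=4
step 15: T0 CAS ⇒ retry; ctr=4 reg=2
step 16: T1 CAS ⇒ ok; ctr=5 reg=4
step 17: T2 LOAD ⇒ load; ctr=5 reg=5
step 18: T2 CAS ⇒ ok; ctr=6 reg=5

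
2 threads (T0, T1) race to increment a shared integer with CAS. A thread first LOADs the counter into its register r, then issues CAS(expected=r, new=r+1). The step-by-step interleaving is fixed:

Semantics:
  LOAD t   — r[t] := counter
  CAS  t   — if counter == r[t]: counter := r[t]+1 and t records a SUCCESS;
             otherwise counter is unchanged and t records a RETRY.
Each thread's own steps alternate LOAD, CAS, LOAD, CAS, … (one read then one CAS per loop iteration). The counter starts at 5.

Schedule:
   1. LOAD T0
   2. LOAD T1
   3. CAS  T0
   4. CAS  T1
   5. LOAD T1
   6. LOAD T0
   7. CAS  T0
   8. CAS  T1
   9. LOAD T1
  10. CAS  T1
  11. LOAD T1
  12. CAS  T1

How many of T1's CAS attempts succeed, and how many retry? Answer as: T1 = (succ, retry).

1. LOAD T0 → mem=5 r[T0]=5 [LOAD]
2. LOAD T1 → mem=5 r[T1]=5 [LOAD]
3. CAS T0 → mem=6 r[T0]=5 [OK]
4. CAS T1 → mem=6 r[T1]=5 [RETRY]
5. LOAD T1 → mem=6 r[T1]=6 [LOAD]
6. LOAD T0 → mem=6 r[T0]=6 [LOAD]
7. CAS T0 → mem=7 r[T0]=6 [OK]
8. CAS T1 → mem=7 r[T1]=6 [RETRY]
9. LOAD T1 → mem=7 r[T1]=7 [LOAD]
10. CAS T1 → mem=8 r[T1]=7 [OK]
11. LOAD T1 → mem=8 r[T1]=8 [LOAD]
12. CAS T1 → mem=9 r[T1]=8 [OK]

T1 = (2, 2)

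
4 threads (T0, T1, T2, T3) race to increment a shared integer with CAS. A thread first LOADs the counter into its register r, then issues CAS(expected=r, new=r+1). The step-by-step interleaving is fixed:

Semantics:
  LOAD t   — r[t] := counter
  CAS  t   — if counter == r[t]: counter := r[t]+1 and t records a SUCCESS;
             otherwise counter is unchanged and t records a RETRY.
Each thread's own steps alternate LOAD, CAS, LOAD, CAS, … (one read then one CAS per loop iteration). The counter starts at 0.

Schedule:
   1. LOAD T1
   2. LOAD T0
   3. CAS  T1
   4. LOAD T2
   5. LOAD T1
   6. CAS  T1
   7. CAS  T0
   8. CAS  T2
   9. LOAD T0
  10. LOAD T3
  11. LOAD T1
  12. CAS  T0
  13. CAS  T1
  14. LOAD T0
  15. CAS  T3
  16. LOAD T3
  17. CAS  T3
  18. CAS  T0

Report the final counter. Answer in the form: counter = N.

#1 T1 reads 0
#2 T0 reads 0
#3 T1 CAS(0→1) writes; counter now 1
#4 T2 reads 1
#5 T1 reads 1
#6 T1 CAS(1→2) writes; counter now 2
#7 T0 CAS(0→1) fails; counter now 2
#8 T2 CAS(1→2) fails; counter now 2
#9 T0 reads 2
#10 T3 reads 2
#11 T1 reads 2
#12 T0 CAS(2→3) writes; counter now 3
#13 T1 CAS(2→3) fails; counter now 3
#14 T0 reads 3
#15 T3 CAS(2→3) fails; counter now 3
#16 T3 reads 3
#17 T3 CAS(3→4) writes; counter now 4
#18 T0 CAS(3→4) fails; counter now 4

counter = 4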